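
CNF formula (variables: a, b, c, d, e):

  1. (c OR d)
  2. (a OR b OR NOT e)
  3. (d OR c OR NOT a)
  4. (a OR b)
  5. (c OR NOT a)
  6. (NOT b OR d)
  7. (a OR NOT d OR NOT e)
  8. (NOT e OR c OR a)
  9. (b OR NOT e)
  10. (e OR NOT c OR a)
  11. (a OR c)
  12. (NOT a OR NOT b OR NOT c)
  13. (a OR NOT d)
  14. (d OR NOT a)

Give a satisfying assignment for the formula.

a = 1  b = 0  c = 1  d = 1  e = 0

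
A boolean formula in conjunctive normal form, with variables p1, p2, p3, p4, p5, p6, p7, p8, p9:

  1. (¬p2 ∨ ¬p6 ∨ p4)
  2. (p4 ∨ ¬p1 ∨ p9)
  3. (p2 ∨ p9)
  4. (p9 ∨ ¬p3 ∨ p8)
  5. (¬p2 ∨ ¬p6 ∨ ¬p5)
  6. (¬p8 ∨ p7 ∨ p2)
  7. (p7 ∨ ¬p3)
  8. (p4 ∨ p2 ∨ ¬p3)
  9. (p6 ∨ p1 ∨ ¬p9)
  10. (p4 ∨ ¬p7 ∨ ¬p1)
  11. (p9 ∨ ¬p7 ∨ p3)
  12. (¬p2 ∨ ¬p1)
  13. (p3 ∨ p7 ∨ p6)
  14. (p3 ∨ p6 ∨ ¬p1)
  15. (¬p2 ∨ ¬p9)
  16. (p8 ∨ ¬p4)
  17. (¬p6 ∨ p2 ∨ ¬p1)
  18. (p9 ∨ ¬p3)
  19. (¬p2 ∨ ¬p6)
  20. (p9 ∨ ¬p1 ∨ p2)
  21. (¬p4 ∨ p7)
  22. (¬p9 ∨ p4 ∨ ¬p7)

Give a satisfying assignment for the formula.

p1=False, p2=False, p3=False, p4=True, p5=True, p6=True, p7=True, p8=True, p9=True

Check each clause:
  1. (¬p6 ∨ ¬p2 ∨ p4) — p4 is true.
  2. (p9 ∨ ¬p1 ∨ p4) — p9 is true.
  3. (p9 ∨ p2) — p9 is true.
  4. (p9 ∨ p8 ∨ ¬p3) — p8 is true.
  5. (¬p6 ∨ ¬p5 ∨ ¬p2) — ¬p2 is true.
  6. (p2 ∨ ¬p8 ∨ p7) — p7 is true.
  7. (p7 ∨ ¬p3) — ¬p3 is true.
  8. (¬p3 ∨ p2 ∨ p4) — p4 is true.
  9. (¬p9 ∨ p1 ∨ p6) — p6 is true.
  10. (¬p7 ∨ ¬p1 ∨ p4) — p4 is true.
  11. (p9 ∨ p3 ∨ ¬p7) — p9 is true.
  12. (¬p1 ∨ ¬p2) — ¬p1 is true.
  13. (p3 ∨ p7 ∨ p6) — p6 is true.
  14. (p6 ∨ ¬p1 ∨ p3) — p6 is true.
  15. (¬p2 ∨ ¬p9) — ¬p2 is true.
  16. (p8 ∨ ¬p4) — p8 is true.
  17. (¬p1 ∨ p2 ∨ ¬p6) — ¬p1 is true.
  18. (p9 ∨ ¬p3) — p9 is true.
  19. (¬p6 ∨ ¬p2) — ¬p2 is true.
  20. (p9 ∨ ¬p1 ∨ p2) — p9 is true.
  21. (p7 ∨ ¬p4) — p7 is true.
  22. (¬p7 ∨ ¬p9 ∨ p4) — p4 is true.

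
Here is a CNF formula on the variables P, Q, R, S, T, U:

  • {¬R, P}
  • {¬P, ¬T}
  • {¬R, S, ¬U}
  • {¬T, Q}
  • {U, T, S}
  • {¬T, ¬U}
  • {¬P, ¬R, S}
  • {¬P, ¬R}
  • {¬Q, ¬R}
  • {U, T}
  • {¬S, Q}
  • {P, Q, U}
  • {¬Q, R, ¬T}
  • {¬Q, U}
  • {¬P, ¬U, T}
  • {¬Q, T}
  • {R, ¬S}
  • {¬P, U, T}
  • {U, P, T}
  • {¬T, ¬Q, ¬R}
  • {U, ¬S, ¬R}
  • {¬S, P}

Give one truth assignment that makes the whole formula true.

P=F, Q=F, R=F, S=F, T=F, U=T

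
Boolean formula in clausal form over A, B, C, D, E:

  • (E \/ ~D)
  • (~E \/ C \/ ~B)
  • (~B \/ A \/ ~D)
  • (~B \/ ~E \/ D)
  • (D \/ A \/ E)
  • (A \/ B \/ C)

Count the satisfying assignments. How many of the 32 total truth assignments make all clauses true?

11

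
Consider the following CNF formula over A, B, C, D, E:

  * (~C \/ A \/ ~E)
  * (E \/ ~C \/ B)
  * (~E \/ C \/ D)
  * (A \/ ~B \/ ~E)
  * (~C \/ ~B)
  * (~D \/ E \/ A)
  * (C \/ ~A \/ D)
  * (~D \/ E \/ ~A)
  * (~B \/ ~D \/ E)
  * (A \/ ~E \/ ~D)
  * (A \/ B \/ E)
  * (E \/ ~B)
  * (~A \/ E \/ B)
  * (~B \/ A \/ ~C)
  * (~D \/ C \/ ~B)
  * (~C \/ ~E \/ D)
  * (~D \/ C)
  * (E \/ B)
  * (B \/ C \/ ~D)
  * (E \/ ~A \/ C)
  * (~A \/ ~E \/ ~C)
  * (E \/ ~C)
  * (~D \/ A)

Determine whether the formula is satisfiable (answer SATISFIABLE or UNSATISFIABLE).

E = True:
  C = True:
    propagation gives A=True; an empty clause results — contradiction.
  C = False:
    propagation gives D=True; an empty clause results — contradiction.
E = False:
  propagation gives B=False; an empty clause results — contradiction.
Every branch closes, so no satisfying assignment exists.

UNSATISFIABLE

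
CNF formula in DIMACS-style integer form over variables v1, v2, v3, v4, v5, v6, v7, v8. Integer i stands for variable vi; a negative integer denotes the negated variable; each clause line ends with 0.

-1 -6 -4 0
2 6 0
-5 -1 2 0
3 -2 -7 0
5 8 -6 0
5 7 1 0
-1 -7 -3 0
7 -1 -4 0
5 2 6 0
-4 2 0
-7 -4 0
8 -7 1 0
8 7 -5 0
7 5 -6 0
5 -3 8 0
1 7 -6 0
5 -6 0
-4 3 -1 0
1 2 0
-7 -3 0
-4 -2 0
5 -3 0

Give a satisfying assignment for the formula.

Pure literal: v4 appears only negated; assign v4 = False.
Pure literal: v8 appears only positively; assign v8 = True.
Set v1 = False and propagate.
  then v2 is forced to True.
The remaining clauses are satisfied by v3 = False, v5 = True, v6 = False, v7 = False.
Check each clause:
  1. (!v1 || !v4 || !v6) — !v6 is true.
  2. (v6 || v2) — v2 is true.
  3. (!v1 || !v5 || v2) — v2 is true.
  4. (!v2 || !v7 || v3) — !v7 is true.
  5. (v8 || !v6 || v5) — v8 is true.
  6. (v5 || v7 || v1) — v5 is true.
  7. (!v7 || !v1 || !v3) — !v7 is true.
  8. (!v1 || !v4 || v7) — !v4 is true.
  9. (v5 || v6 || v2) — v2 is true.
  10. (v2 || !v4) — v2 is true.
  11. (!v4 || !v7) — !v7 is true.
  12. (v8 || !v7 || v1) — v8 is true.
  13. (v7 || !v5 || v8) — v8 is true.
  14. (v7 || !v6 || v5) — !v6 is true.
  15. (!v3 || v8 || v5) — v8 is true.
  16. (v7 || v1 || !v6) — !v6 is true.
  17. (!v6 || v5) — !v6 is true.
  18. (!v1 || v3 || !v4) — !v4 is true.
  19. (v1 || v2) — v2 is true.
  20. (!v7 || !v3) — !v7 is true.
  21. (!v4 || !v2) — !v4 is true.
  22. (v5 || !v3) — v5 is true.

v1=F, v2=T, v3=F, v4=F, v5=T, v6=F, v7=F, v8=T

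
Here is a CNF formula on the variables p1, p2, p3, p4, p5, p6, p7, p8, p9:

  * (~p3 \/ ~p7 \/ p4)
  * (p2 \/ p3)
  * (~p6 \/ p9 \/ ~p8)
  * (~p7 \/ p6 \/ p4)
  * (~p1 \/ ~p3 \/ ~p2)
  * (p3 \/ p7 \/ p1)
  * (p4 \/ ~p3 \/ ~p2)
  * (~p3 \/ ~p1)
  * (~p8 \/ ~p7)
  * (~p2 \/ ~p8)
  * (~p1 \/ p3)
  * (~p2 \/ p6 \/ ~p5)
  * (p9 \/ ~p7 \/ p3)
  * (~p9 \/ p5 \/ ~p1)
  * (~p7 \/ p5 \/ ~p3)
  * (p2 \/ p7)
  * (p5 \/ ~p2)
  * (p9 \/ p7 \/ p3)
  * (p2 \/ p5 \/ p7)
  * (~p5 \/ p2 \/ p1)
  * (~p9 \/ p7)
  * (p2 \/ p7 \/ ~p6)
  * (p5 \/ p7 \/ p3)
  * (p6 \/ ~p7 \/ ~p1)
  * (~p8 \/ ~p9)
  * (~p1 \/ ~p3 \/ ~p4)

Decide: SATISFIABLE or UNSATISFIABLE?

SATISFIABLE

p8 occurs only negated in the remaining clauses — set p8 = False.
Try p1 = False.
Try p2 = True.
  then p5 is forced to True.
  then p6 is forced to True.
The remaining clauses are satisfied by p3 = False, p4 = False, p7 = True, p9 = True.
Every clause has at least one true literal under this assignment.
So p1 = 0, p2 = 1, p3 = 0, p4 = 0, p5 = 1, p6 = 1, p7 = 1, p8 = 0, p9 = 1 is a satisfying assignment.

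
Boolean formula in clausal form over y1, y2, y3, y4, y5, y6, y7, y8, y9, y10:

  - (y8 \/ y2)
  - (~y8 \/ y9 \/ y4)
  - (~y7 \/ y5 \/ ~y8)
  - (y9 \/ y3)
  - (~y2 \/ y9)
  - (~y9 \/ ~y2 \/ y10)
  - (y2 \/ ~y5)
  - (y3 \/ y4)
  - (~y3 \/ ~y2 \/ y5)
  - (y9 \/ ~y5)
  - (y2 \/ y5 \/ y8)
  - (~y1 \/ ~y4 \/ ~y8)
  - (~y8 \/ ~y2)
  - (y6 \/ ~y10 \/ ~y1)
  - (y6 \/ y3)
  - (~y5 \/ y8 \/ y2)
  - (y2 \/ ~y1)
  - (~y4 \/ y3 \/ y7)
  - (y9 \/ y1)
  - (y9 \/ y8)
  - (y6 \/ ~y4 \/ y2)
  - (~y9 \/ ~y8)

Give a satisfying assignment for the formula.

y6 occurs only positively in the remaining clauses — set y6 = True.
Set y1 = True and propagate.
  then y2 is forced to True.
  then y9 is forced to True.
  then y10 is forced to True.
  then y8 is forced to False.
Branch on y3: take y3 = False.
  then y4 is forced to True.
  then y7 is forced to True.
y5 is now unconstrained; take y5 = True.

y1=True  y2=True  y3=False  y4=True  y5=True  y6=True  y7=True  y8=False  y9=True  y10=True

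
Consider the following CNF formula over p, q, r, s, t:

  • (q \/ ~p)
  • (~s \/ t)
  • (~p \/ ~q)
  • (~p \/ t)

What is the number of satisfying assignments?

Split on p, then q.
  p=T, q=T: a clause becomes empty — 0.
  p=T, q=F: a clause becomes empty — 0.
  p=F, q=T: r free; 3 ways for (s,t) × 2^1 = 6.
  p=F, q=F: r free; 3 ways for (s,t) × 2^1 = 6.
Total: 0 + 0 + 6 + 6 = 12.

12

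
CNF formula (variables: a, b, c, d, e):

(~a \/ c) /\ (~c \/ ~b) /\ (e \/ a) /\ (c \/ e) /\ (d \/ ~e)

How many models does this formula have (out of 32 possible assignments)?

6

The models are:
  a=0 b=0 c=0 d=1 e=1
  a=0 b=0 c=1 d=1 e=1
  a=0 b=1 c=0 d=1 e=1
  a=1 b=0 c=1 d=0 e=0
  a=1 b=0 c=1 d=1 e=0
  a=1 b=0 c=1 d=1 e=1
Count: 6.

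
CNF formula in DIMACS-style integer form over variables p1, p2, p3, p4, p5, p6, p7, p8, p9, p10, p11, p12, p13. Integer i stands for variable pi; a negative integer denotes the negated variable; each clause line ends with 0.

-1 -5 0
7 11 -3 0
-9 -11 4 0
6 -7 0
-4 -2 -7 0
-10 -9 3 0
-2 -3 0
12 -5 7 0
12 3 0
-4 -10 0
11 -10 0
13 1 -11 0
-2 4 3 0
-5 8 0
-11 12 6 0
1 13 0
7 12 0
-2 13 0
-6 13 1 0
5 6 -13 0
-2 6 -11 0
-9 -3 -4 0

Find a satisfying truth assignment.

p1=0, p2=0, p3=0, p4=0, p5=0, p6=1, p7=1, p8=1, p9=0, p10=0, p11=1, p12=1, p13=1

Check each clause:
  1. {¬p1, ¬p5} — ¬p5 is true.
  2. {p11, p7, ¬p3} — p11 is true.
  3. {p4, ¬p11, ¬p9} — ¬p9 is true.
  4. {p6, ¬p7} — p6 is true.
  5. {¬p4, ¬p2, ¬p7} — ¬p4 is true.
  6. {p3, ¬p10, ¬p9} — ¬p10 is true.
  7. {¬p2, ¬p3} — ¬p3 is true.
  8. {¬p5, p7, p12} — ¬p5 is true.
  9. {p12, p3} — p12 is true.
  10. {¬p10, ¬p4} — ¬p4 is true.
  11. {p11, ¬p10} — p11 is true.
  12. {¬p11, p13, p1} — p13 is true.
  13. {p3, ¬p2, p4} — ¬p2 is true.
  14. {p8, ¬p5} — p8 is true.
  15. {p6, p12, ¬p11} — p12 is true.
  16. {p13, p1} — p13 is true.
  17. {p7, p12} — p12 is true.
  18. {p13, ¬p2} — p13 is true.
  19. {p13, ¬p6, p1} — p13 is true.
  20. {p5, p6, ¬p13} — p6 is true.
  21. {p6, ¬p11, ¬p2} — p6 is true.
  22. {¬p4, ¬p9, ¬p3} — ¬p4 is true.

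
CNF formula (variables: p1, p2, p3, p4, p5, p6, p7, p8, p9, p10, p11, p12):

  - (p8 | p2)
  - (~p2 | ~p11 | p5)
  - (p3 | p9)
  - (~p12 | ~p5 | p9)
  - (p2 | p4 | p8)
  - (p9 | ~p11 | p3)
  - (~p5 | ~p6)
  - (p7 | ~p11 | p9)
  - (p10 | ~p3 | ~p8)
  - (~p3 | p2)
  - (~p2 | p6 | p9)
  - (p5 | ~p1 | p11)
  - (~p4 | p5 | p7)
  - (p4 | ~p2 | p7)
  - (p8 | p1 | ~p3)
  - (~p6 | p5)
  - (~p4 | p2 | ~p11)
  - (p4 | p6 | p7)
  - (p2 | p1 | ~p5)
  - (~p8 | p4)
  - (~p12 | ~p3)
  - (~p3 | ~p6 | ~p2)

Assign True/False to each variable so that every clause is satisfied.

p7 occurs only positively in the remaining clauses — set p7 = True.
p9 occurs only positively in the remaining clauses — set p9 = True.
Set p1 = False and propagate.
Set p2 = False and propagate.
  then p8 is forced to True.
  then p3 is forced to False.
  then p5 is forced to False.
  then p6 is forced to False.
  then p4 is forced to True.
  then p11 is forced to False.
p10, p12 are now unconstrained; take p10 = True, p12 = True.

p1=False  p2=False  p3=False  p4=True  p5=False  p6=False  p7=True  p8=True  p9=True  p10=True  p11=False  p12=True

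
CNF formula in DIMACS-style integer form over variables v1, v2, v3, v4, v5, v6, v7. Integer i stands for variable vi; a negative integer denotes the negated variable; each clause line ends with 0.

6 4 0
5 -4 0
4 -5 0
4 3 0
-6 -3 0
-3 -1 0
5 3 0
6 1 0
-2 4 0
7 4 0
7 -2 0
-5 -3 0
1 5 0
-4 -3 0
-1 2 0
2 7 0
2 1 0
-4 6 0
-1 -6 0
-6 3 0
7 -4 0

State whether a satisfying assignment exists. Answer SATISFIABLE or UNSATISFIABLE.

v4 = True:
  propagation gives v5=True, v3=False, v6=True; an empty clause results — contradiction.
v4 = False:
  propagation gives v6=True, v5=False, v3=True; an empty clause results — contradiction.
Every branch closes, so no satisfying assignment exists.

UNSATISFIABLE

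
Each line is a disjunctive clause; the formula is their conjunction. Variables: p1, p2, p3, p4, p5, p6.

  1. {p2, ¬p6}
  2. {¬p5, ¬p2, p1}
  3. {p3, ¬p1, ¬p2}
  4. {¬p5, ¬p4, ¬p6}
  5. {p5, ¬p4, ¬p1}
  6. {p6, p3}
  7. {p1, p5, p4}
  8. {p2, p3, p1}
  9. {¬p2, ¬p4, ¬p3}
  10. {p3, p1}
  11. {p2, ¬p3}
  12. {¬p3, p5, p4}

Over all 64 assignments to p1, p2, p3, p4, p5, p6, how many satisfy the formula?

The models are:
  p1=1 p2=1 p3=1 p4=0 p5=1 p6=0
  p1=1 p2=1 p3=1 p4=0 p5=1 p6=1
That's 2 in total.

2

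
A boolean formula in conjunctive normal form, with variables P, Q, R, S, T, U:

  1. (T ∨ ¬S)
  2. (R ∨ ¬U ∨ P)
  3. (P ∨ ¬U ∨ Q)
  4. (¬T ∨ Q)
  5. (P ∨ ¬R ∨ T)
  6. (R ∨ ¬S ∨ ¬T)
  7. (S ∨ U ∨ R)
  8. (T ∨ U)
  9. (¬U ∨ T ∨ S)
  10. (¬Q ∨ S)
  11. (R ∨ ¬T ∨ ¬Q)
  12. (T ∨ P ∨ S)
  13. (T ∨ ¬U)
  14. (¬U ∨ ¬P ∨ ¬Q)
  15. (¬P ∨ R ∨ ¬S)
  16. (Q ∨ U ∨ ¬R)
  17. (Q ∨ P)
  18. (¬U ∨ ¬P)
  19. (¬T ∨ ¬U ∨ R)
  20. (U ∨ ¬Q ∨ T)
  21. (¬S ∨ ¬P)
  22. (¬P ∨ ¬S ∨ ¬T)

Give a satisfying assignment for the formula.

Branch on P: take P = False.
  then Q is forced to True.
  then S is forced to True.
  then T is forced to True.
  then R is forced to True.
U is now unconstrained; take U = True.

P = F, Q = T, R = T, S = T, T = T, U = T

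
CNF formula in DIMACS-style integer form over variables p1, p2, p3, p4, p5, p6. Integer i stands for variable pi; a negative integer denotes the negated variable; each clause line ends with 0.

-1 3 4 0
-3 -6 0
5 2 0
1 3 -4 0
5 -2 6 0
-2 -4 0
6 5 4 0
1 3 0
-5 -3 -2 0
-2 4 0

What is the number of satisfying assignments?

6

Satisfying assignments:
  p1=F p2=F p3=T p4=F p5=T p6=F
  p1=F p2=F p3=T p4=T p5=T p6=F
  p1=T p2=F p3=F p4=T p5=T p6=F
  p1=T p2=F p3=F p4=T p5=T p6=T
  p1=T p2=F p3=T p4=F p5=T p6=F
  p1=T p2=F p3=T p4=T p5=T p6=F
Count: 6.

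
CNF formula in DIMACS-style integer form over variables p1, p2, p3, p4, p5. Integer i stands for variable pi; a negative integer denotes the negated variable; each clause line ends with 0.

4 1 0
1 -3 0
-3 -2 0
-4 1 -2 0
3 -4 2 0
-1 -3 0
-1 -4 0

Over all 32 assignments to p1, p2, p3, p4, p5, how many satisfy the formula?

4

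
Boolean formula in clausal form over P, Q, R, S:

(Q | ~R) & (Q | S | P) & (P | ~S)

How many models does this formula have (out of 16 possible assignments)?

8

Split on P, then Q.
  P=1, Q=1: remaining (R,S) ∈ {(0,0); (0,1); (1,0); (1,1)} — 4.
  P=1, Q=0: remaining (R,S) ∈ {(0,0); (0,1)} — 2.
  P=0, Q=1: remaining (R,S) ∈ {(0,0); (1,0)} — 2.
  P=0, Q=0: a clause becomes empty — 0.
Total: 4 + 2 + 2 + 0 = 8.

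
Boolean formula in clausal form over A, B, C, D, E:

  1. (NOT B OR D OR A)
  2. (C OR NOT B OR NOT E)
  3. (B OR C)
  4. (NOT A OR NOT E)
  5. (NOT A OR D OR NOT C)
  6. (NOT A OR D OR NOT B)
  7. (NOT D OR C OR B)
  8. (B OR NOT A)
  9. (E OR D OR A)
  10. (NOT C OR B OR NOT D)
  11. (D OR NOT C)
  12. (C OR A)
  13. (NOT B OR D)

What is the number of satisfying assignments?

4

The models are:
  A=0 B=1 C=1 D=1 E=0
  A=0 B=1 C=1 D=1 E=1
  A=1 B=1 C=0 D=1 E=0
  A=1 B=1 C=1 D=1 E=0
Count: 4.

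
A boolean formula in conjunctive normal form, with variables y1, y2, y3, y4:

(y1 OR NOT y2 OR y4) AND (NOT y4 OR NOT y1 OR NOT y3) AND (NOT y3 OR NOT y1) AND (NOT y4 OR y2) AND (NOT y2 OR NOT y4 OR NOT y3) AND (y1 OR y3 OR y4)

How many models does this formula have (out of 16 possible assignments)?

5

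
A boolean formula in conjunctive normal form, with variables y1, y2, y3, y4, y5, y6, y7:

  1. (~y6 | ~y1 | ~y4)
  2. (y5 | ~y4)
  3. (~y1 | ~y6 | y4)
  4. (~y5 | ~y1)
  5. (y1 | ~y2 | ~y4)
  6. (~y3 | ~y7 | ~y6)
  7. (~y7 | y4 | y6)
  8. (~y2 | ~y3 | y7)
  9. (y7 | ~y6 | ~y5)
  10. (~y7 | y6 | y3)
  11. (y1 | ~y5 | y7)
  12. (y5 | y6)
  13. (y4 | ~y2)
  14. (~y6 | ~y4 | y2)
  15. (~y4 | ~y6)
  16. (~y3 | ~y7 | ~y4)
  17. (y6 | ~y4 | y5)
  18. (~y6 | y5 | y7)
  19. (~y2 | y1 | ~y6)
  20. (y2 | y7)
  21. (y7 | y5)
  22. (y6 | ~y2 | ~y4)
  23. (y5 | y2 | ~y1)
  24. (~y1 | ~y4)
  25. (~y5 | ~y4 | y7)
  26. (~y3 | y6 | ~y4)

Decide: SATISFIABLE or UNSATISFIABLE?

SATISFIABLE

Branch on y1: take y1 = False.
Try y2 = False.
  then y7 is forced to True.
For the remaining variables, y3 = False, y4 = False, y5 = False, y6 = True works.
Every clause has at least one true literal under this assignment.
So y1=F, y2=F, y3=F, y4=F, y5=F, y6=T, y7=T is a satisfying assignment.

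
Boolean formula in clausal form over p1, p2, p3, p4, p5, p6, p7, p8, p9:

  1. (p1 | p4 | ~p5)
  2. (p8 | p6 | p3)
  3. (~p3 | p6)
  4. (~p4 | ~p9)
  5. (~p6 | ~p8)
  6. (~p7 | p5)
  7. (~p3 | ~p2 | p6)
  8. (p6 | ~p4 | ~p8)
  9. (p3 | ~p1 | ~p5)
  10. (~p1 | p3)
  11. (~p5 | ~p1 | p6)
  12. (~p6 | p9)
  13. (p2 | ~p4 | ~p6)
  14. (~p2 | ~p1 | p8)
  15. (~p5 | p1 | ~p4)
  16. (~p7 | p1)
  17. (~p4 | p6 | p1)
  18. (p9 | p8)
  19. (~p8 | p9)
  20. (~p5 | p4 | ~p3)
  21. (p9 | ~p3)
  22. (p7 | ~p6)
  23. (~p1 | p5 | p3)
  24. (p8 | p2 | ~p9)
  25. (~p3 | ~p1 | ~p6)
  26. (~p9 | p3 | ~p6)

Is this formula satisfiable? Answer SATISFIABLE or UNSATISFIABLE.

SATISFIABLE

Set p1 = False and propagate.
  then p7 is forced to False.
  then p6 is forced to False.
  then p3 is forced to False.
  then p8 is forced to True.
  then p4 is forced to False.
  then p5 is forced to False.
  then p9 is forced to True.
p2 is now unconstrained; take p2 = True.
So p1=F, p2=T, p3=F, p4=F, p5=F, p6=F, p7=F, p8=T, p9=T is a satisfying assignment.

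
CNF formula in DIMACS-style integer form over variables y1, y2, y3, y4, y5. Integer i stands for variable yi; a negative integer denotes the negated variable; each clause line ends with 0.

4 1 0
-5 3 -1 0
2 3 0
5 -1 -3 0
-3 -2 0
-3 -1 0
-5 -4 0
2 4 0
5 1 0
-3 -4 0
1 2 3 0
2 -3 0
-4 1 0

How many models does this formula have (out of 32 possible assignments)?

2

The models are:
  y1=1 y2=1 y3=0 y4=0 y5=0
  y1=1 y2=1 y3=0 y4=1 y5=0
Count: 2.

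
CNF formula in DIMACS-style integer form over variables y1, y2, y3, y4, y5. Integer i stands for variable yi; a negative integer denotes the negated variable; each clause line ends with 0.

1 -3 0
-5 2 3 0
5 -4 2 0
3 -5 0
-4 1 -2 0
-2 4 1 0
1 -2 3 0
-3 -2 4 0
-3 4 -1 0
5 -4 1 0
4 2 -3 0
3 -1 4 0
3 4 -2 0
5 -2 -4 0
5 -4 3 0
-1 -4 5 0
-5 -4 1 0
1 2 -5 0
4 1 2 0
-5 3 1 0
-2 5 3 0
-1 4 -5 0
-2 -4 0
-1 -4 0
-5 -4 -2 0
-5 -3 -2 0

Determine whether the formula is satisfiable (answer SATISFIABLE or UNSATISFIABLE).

UNSATISFIABLE

y4 = True:
  propagation gives y2=False, y5=True, y3=True, y1=True; an empty clause results — contradiction.
y4 = False:
  y3 = True:
    propagation gives y1=True; an empty clause results — contradiction.
  y3 = False:
    propagation gives y5=False, y1=False, y2=False; an empty clause results — contradiction.
Every branch closes, so no satisfying assignment exists.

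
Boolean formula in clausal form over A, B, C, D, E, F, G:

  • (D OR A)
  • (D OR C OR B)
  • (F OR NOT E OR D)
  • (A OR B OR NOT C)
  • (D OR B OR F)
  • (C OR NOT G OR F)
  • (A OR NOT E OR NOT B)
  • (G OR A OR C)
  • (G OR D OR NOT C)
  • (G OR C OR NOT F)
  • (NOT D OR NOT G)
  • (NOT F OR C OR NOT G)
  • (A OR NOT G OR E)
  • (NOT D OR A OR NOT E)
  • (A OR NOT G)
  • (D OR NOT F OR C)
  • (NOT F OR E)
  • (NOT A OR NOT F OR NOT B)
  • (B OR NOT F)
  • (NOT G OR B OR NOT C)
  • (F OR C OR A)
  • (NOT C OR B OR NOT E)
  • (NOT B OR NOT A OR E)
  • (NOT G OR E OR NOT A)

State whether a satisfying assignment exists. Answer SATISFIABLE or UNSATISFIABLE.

Try A = True.
The remaining clauses are satisfied by B = False, C = False, D = True, E = False, F = False, G = False.
Every clause has at least one true literal under this assignment.
So A = True  B = False  C = False  D = True  E = False  F = False  G = False is a satisfying assignment.

SATISFIABLE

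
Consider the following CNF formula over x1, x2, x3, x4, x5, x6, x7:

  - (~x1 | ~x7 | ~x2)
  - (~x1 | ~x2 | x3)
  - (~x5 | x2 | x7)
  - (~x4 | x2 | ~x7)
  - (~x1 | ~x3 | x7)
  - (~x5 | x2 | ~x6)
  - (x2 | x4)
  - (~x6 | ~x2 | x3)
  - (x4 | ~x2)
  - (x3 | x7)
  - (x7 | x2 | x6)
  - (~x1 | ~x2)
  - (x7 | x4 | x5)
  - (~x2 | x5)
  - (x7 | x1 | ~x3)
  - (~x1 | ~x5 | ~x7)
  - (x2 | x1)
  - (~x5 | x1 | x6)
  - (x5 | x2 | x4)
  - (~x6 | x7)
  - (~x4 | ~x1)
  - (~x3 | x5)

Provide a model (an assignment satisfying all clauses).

x1=0, x2=1, x3=1, x4=1, x5=1, x6=1, x7=1

Branch on x1: take x1 = False.
  then x2 is forced to True.
  then x4 is forced to True.
  then x5 is forced to True.
  then x6 is forced to True.
  then x3 is forced to True.
  then x7 is forced to True.
Every clause has at least one true literal under this assignment.
Check each clause:
  1. (~x1 | ~x7 | ~x2) — ~x1 is true.
  2. (~x2 | ~x1 | x3) — x3 is true.
  3. (x7 | x2 | ~x5) — x2 is true.
  4. (~x7 | ~x4 | x2) — x2 is true.
  5. (x7 | ~x1 | ~x3) — ~x1 is true.
  6. (x2 | ~x6 | ~x5) — x2 is true.
  7. (x4 | x2) — x2 is true.
  8. (x3 | ~x2 | ~x6) — x3 is true.
  9. (~x2 | x4) — x4 is true.
  10. (x3 | x7) — x3 is true.
  11. (x7 | x2 | x6) — x2 is true.
  12. (~x2 | ~x1) — ~x1 is true.
  13. (x4 | x7 | x5) — x4 is true.
  14. (x5 | ~x2) — x5 is true.
  15. (x7 | ~x3 | x1) — x7 is true.
  16. (~x7 | ~x1 | ~x5) — ~x1 is true.
  17. (x1 | x2) — x2 is true.
  18. (~x5 | x6 | x1) — x6 is true.
  19. (x5 | x2 | x4) — x2 is true.
  20. (x7 | ~x6) — x7 is true.
  21. (~x4 | ~x1) — ~x1 is true.
  22. (~x3 | x5) — x5 is true.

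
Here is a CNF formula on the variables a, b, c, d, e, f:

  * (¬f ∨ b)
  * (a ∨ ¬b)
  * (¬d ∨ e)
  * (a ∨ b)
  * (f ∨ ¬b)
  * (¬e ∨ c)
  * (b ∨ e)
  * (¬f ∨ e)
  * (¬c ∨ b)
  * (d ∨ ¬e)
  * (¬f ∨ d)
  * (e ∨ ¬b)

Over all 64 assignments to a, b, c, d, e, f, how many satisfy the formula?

1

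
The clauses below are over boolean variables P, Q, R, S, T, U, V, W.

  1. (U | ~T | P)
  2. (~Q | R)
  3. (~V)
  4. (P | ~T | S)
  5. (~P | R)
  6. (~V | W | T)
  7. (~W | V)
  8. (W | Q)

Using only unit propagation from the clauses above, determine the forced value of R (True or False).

Unit clause (~V) sets V = False.
(~W | V): since V = False, the clause reduces to (~W). W = False.
(Q | W) with W = False leaves only Q, so Q = True.
In (~Q | R), ~Q is now false; R must hold, so R = True.

True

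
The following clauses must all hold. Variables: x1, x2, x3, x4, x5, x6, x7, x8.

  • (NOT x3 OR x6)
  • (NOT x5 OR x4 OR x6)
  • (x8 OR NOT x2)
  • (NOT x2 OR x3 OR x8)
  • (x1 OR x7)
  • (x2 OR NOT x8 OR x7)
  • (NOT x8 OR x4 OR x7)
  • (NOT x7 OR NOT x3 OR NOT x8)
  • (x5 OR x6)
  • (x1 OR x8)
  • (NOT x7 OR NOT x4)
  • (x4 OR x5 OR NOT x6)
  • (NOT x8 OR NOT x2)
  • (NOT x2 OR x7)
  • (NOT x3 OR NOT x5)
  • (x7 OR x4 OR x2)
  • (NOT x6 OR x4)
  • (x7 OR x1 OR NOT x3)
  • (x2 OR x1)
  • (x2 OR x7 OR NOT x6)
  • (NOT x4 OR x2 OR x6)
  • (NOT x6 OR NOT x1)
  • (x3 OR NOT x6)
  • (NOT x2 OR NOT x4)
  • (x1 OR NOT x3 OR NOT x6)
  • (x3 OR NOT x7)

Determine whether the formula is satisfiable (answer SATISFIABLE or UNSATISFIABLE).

UNSATISFIABLE

x2 = True:
  propagation gives x8=True; an empty clause results — contradiction.
x2 = False:
  propagation gives x1=True, x6=False, x3=False, x5=True; an empty clause results — contradiction.
Every branch closes, so no satisfying assignment exists.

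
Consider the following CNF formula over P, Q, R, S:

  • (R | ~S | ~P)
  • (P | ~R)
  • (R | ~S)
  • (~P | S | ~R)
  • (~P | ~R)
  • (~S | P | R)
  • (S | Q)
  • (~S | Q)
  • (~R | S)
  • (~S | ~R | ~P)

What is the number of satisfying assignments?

The models are:
  P=0 Q=1 R=0 S=0
  P=1 Q=1 R=0 S=0
Count: 2.

2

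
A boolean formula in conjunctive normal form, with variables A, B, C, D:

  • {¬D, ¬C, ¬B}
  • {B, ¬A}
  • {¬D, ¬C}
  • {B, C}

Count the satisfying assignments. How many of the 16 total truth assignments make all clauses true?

Case analysis on B and C:
  B=1, C=1: remaining (A,D) ∈ {(0,0); (1,0)} — 2.
  B=1, C=0: remaining (A,D) ∈ {(0,0); (0,1); (1,0); (1,1)} — 4.
  B=0, C=1: remaining (A,D) ∈ {(0,0)} — 1.
  B=0, C=0: a clause becomes empty — 0.
Total: 2 + 4 + 1 + 0 = 7.

7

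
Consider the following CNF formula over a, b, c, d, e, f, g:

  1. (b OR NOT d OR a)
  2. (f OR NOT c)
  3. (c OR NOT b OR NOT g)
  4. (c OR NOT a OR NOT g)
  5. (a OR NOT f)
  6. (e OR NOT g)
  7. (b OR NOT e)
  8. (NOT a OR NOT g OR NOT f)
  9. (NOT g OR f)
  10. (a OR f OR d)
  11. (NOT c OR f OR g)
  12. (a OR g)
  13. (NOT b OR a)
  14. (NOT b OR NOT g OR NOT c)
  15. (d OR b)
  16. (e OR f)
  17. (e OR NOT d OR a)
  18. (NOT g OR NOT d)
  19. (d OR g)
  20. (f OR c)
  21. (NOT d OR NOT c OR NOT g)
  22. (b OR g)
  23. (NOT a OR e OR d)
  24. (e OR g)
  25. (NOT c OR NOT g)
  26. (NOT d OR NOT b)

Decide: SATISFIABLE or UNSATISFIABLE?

UNSATISFIABLE

g = True:
  propagation gives e=True, b=True, c=True; an empty clause results — contradiction.
g = False:
  propagation gives a=True, d=True, b=True; an empty clause results — contradiction.
Every branch closes, so no satisfying assignment exists.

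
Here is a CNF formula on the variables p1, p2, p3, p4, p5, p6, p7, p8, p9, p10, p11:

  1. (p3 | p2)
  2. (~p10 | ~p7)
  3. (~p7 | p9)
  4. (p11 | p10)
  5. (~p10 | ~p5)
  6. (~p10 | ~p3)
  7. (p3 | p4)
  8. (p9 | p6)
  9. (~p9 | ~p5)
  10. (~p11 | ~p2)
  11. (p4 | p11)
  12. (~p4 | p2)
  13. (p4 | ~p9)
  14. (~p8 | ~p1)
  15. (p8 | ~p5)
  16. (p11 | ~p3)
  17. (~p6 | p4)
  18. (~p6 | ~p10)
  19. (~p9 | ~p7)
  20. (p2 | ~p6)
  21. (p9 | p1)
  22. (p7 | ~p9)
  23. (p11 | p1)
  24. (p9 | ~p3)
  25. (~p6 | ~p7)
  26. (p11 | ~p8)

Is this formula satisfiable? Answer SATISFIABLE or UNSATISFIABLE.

UNSATISFIABLE

p9 = True:
  propagation gives p5=False, p4=True, p2=True, p11=False; an empty clause results — contradiction.
p9 = False:
  propagation gives p7=False, p6=True, p4=True, p2=True; an empty clause results — contradiction.
Every branch closes, so no satisfying assignment exists.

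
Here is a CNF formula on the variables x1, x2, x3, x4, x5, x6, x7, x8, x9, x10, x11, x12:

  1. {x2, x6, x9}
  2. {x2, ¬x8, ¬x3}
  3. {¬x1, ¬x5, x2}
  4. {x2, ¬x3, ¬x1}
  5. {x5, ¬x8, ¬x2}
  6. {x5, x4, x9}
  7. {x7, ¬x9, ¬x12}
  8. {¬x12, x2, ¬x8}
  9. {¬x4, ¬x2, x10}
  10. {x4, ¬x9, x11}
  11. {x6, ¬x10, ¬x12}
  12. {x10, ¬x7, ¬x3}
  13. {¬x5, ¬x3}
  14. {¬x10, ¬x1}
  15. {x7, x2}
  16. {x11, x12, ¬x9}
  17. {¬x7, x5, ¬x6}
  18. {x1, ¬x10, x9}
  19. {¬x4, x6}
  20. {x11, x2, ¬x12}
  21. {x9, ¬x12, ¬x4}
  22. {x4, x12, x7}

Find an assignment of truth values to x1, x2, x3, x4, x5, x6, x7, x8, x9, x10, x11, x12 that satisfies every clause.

x1=T  x2=T  x3=F  x4=F  x5=T  x6=T  x7=T  x8=F  x9=F  x10=F  x11=T  x12=T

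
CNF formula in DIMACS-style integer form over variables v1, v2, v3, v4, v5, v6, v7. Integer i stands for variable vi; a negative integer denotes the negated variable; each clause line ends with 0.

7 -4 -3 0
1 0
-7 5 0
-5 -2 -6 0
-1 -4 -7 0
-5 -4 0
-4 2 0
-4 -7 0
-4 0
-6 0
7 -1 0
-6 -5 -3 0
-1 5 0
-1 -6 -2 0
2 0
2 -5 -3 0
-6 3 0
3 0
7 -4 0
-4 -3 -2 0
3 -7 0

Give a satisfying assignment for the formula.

(v1) is a unit clause, so v1 = True.
(¬v4) is a unit clause, so v4 = False.
Unit propagation: (¬v6) forces v6 = False.
Unit propagation: (v7) forces v7 = True.
Unit propagation: (v5) forces v5 = True.
The clause (v2) is unit: v2 must be True.
Unit propagation: (v3) forces v3 = True.
Every clause has at least one true literal under this assignment.

v1 = T, v2 = T, v3 = T, v4 = F, v5 = T, v6 = F, v7 = T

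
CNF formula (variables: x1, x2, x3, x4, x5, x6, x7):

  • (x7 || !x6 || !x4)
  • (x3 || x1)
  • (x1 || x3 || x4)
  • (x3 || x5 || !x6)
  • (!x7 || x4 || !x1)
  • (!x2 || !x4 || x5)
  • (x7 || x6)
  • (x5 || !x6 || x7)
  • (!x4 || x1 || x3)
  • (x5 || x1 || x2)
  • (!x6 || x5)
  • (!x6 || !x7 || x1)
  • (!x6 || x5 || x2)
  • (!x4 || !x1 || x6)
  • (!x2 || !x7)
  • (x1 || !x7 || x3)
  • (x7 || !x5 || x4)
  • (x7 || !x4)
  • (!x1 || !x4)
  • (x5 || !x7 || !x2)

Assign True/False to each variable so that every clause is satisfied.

Pure literal: x3 appears only positively; assign x3 = True.
Try x1 = False.
Set x2 = False and propagate.
  then x5 is forced to True.
Set x4 = True and propagate.
  then x7 is forced to True.
  then x6 is forced to False.
Check each clause:
  1. (!x4 || !x6 || x7) — !x6 is true.
  2. (x1 || x3) — x3 is true.
  3. (x3 || x1 || x4) — x3 is true.
  4. (x3 || x5 || !x6) — !x6 is true.
  5. (!x1 || x4 || !x7) — x4 is true.
  6. (!x4 || x5 || !x2) — x5 is true.
  7. (x7 || x6) — x7 is true.
  8. (x7 || x5 || !x6) — !x6 is true.
  9. (x3 || x1 || !x4) — x3 is true.
  10. (x1 || x5 || x2) — x5 is true.
  11. (!x6 || x5) — !x6 is true.
  12. (!x7 || !x6 || x1) — !x6 is true.
  13. (!x6 || x5 || x2) — !x6 is true.
  14. (!x1 || x6 || !x4) — !x1 is true.
  15. (!x7 || !x2) — !x2 is true.
  16. (x1 || x3 || !x7) — x3 is true.
  17. (x7 || x4 || !x5) — x4 is true.
  18. (x7 || !x4) — x7 is true.
  19. (!x1 || !x4) — !x1 is true.
  20. (!x7 || x5 || !x2) — x5 is true.

x1=F, x2=F, x3=T, x4=T, x5=T, x6=F, x7=T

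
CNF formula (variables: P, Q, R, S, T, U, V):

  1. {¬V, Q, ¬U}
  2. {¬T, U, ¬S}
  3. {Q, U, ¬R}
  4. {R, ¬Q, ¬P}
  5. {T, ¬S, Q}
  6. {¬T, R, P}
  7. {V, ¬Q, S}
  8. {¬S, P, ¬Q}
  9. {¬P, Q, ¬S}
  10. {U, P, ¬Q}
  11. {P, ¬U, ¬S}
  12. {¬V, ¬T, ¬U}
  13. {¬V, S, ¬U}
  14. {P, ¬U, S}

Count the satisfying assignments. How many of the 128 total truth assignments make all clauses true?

17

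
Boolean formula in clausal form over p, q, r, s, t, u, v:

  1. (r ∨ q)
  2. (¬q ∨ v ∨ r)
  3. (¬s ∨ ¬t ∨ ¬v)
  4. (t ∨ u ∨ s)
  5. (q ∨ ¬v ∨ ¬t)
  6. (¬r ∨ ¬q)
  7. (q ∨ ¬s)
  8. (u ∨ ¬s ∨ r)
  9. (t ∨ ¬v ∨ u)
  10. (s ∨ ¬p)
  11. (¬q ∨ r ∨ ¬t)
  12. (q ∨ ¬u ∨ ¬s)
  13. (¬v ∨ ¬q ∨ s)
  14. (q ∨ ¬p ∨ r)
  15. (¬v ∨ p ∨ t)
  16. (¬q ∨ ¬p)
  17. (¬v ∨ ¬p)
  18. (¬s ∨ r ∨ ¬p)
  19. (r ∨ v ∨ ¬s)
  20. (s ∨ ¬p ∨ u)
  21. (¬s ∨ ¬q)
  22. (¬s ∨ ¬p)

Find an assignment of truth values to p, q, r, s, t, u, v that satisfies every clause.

p=F, q=F, r=T, s=F, t=T, u=T, v=F

Check each clause:
  1. (q ∨ r) — r is true.
  2. (v ∨ r ∨ ¬q) — r is true.
  3. (¬t ∨ ¬v ∨ ¬s) — ¬v is true.
  4. (u ∨ t ∨ s) — t is true.
  5. (¬t ∨ ¬v ∨ q) — ¬v is true.
  6. (¬q ∨ ¬r) — ¬q is true.
  7. (¬s ∨ q) — ¬s is true.
  8. (r ∨ u ∨ ¬s) — r is true.
  9. (¬v ∨ u ∨ t) — ¬v is true.
  10. (¬p ∨ s) — ¬p is true.
  11. (r ∨ ¬t ∨ ¬q) — r is true.
  12. (¬s ∨ ¬u ∨ q) — ¬s is true.
  13. (s ∨ ¬v ∨ ¬q) — ¬v is true.
  14. (q ∨ r ∨ ¬p) — r is true.
  15. (¬v ∨ t ∨ p) — ¬v is true.
  16. (¬q ∨ ¬p) — ¬p is true.
  17. (¬v ∨ ¬p) — ¬v is true.
  18. (¬s ∨ ¬p ∨ r) — r is true.
  19. (¬s ∨ r ∨ v) — r is true.
  20. (¬p ∨ u ∨ s) — u is true.
  21. (¬s ∨ ¬q) — ¬s is true.
  22. (¬s ∨ ¬p) — ¬s is true.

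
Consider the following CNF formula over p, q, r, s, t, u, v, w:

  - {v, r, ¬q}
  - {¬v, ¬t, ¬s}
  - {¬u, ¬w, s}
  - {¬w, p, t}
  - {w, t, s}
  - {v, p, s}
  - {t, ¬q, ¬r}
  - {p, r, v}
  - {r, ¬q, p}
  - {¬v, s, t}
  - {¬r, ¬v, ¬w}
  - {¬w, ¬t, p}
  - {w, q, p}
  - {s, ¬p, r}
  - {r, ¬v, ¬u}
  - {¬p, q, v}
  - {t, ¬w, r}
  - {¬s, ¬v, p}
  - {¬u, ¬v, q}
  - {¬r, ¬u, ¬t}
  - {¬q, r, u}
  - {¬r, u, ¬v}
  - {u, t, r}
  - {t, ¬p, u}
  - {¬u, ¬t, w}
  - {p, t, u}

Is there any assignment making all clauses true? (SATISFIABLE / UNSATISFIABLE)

Branch on p: take p = True.
Branch on q: take q = True.
The remaining clauses are satisfied by r = True, s = False, t = True, u = False, v = False, w = True.
Every clause has at least one true literal under this assignment.
So p=True  q=True  r=True  s=False  t=True  u=False  v=False  w=True is a satisfying assignment.

SATISFIABLE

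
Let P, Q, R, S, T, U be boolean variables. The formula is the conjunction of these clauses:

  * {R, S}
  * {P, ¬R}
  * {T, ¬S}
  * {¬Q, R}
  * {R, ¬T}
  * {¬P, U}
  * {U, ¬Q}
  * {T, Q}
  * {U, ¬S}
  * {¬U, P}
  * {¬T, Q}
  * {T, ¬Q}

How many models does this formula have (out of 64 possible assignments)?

Satisfying assignments:
  P=T Q=T R=T S=F T=T U=T
  P=T Q=T R=T S=T T=T U=T
That's 2 in total.

2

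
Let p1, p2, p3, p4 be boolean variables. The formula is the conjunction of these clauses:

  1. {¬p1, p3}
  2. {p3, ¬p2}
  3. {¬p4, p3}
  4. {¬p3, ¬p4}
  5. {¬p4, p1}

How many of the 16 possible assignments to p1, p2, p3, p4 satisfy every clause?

5

Satisfying assignments:
  p1=0 p2=0 p3=0 p4=0
  p1=0 p2=0 p3=1 p4=0
  p1=0 p2=1 p3=1 p4=0
  p1=1 p2=0 p3=1 p4=0
  p1=1 p2=1 p3=1 p4=0
Count: 5.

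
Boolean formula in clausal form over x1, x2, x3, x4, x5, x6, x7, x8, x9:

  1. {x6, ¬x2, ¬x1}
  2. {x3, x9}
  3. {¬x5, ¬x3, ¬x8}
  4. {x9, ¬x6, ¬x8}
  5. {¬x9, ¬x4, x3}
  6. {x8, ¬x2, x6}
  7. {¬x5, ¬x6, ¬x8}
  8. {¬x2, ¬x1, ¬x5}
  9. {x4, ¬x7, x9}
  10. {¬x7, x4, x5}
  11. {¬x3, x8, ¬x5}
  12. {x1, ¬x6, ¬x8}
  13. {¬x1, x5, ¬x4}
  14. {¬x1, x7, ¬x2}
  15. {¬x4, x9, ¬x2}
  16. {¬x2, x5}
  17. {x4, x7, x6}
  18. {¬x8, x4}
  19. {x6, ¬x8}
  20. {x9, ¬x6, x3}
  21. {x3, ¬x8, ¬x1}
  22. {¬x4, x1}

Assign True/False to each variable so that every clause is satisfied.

x2 occurs only negated in the remaining clauses — set x2 = False.
Branch on x1: take x1 = False.
  then x4 is forced to False.
  then x8 is forced to False.
The remaining clauses are satisfied by x3 = True, x5 = False, x6 = True, x7 = False, x9 = False.
Every clause has at least one true literal under this assignment.
Check each clause:
  1. {¬x1, x6, ¬x2} — ¬x1 is true.
  2. {x3, x9} — x3 is true.
  3. {¬x3, ¬x8, ¬x5} — ¬x8 is true.
  4. {¬x6, ¬x8, x9} — ¬x8 is true.
  5. {¬x4, x3, ¬x9} — x3 is true.
  6. {x8, ¬x2, x6} — x6 is true.
  7. {¬x8, ¬x6, ¬x5} — ¬x8 is true.
  8. {¬x5, ¬x1, ¬x2} — ¬x5 is true.
  9. {¬x7, x4, x9} — ¬x7 is true.
  10. {¬x7, x5, x4} — ¬x7 is true.
  11. {¬x5, ¬x3, x8} — ¬x5 is true.
  12. {x1, ¬x6, ¬x8} — ¬x8 is true.
  13. {¬x1, x5, ¬x4} — ¬x4 is true.
  14. {¬x2, x7, ¬x1} — ¬x2 is true.
  15. {¬x4, ¬x2, x9} — ¬x4 is true.
  16. {¬x2, x5} — ¬x2 is true.
  17. {x6, x4, x7} — x6 is true.
  18. {x4, ¬x8} — ¬x8 is true.
  19. {x6, ¬x8} — ¬x8 is true.
  20. {x3, x9, ¬x6} — x3 is true.
  21. {x3, ¬x1, ¬x8} — ¬x8 is true.
  22. {x1, ¬x4} — ¬x4 is true.

x1=False, x2=False, x3=True, x4=False, x5=False, x6=True, x7=False, x8=False, x9=False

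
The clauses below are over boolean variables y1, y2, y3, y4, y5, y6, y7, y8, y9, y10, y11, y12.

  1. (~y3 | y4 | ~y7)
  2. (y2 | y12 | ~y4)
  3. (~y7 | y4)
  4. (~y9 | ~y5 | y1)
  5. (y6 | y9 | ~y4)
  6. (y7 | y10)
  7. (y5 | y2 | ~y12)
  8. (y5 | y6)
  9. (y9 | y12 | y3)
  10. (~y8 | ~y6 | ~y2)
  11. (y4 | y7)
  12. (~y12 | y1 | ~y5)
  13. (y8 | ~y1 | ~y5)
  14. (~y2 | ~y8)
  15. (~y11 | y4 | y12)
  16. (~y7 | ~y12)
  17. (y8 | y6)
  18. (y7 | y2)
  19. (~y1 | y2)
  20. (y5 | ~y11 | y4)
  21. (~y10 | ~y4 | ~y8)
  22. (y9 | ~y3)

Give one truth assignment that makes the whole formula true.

y1=False, y2=True, y3=False, y4=True, y5=False, y6=True, y7=False, y8=False, y9=False, y10=True, y11=True, y12=True

Check each clause:
  1. (~y3 | ~y7 | y4) — ~y7 is true.
  2. (~y4 | y12 | y2) — y2 is true.
  3. (~y7 | y4) — ~y7 is true.
  4. (~y5 | ~y9 | y1) — ~y5 is true.
  5. (~y4 | y6 | y9) — y6 is true.
  6. (y10 | y7) — y10 is true.
  7. (y5 | ~y12 | y2) — y2 is true.
  8. (y6 | y5) — y6 is true.
  9. (y12 | y3 | y9) — y12 is true.
  10. (~y2 | ~y6 | ~y8) — ~y8 is true.
  11. (y7 | y4) — y4 is true.
  12. (y1 | ~y5 | ~y12) — ~y5 is true.
  13. (~y1 | y8 | ~y5) — ~y5 is true.
  14. (~y2 | ~y8) — ~y8 is true.
  15. (y12 | y4 | ~y11) — y12 is true.
  16. (~y12 | ~y7) — ~y7 is true.
  17. (y8 | y6) — y6 is true.
  18. (y2 | y7) — y2 is true.
  19. (y2 | ~y1) — y2 is true.
  20. (~y11 | y5 | y4) — y4 is true.
  21. (~y8 | ~y10 | ~y4) — ~y8 is true.
  22. (y9 | ~y3) — ~y3 is true.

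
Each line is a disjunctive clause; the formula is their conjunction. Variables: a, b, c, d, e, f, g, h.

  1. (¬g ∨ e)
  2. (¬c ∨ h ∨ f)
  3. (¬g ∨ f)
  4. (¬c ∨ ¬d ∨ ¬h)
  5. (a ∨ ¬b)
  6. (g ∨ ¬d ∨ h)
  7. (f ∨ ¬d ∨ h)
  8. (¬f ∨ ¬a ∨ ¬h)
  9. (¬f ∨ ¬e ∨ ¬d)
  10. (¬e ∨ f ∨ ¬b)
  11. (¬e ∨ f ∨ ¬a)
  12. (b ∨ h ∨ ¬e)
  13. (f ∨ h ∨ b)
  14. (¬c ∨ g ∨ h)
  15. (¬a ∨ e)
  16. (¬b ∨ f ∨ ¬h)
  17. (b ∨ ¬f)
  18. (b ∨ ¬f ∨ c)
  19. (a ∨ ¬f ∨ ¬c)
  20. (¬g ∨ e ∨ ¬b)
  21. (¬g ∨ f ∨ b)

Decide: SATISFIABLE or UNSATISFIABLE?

SATISFIABLE

Try a = False.
  then b is forced to False.
  then f is forced to False.
  then g is forced to False.
  then h is forced to True.
Branch on c: take c = False.
d, e are now unconstrained; take d = True, e = True.
So a = False, b = False, c = False, d = True, e = True, f = False, g = False, h = True is a satisfying assignment.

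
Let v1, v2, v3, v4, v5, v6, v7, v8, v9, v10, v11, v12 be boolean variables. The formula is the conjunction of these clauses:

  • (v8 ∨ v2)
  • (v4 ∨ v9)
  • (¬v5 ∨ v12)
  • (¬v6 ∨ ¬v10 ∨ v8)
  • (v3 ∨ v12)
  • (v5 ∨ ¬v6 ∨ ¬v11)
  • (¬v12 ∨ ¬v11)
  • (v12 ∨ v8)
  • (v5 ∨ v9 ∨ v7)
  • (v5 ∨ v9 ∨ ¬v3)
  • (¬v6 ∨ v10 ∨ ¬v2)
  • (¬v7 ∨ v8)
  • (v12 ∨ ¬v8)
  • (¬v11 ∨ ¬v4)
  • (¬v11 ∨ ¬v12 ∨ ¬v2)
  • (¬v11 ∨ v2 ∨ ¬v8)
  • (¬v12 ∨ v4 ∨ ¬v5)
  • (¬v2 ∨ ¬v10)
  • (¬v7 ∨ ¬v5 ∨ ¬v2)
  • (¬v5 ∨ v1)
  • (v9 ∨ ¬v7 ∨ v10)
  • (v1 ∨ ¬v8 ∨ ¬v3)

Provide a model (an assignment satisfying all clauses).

v1=True, v2=False, v3=True, v4=True, v5=True, v6=True, v7=True, v8=True, v9=False, v10=True, v11=False, v12=True

v1 occurs only positively in the remaining clauses — set v1 = True.
Pure literal: v11 appears only negated; assign v11 = False.
Branch on v2: take v2 = False.
  then v8 is forced to True.
  then v12 is forced to True.
Branch on v3: take v3 = True.
Set v4 = True and propagate.
The remaining clauses are satisfied by v5 = True, v6 = True, v7 = True, v9 = False, v10 = True.
Every clause has at least one true literal under this assignment.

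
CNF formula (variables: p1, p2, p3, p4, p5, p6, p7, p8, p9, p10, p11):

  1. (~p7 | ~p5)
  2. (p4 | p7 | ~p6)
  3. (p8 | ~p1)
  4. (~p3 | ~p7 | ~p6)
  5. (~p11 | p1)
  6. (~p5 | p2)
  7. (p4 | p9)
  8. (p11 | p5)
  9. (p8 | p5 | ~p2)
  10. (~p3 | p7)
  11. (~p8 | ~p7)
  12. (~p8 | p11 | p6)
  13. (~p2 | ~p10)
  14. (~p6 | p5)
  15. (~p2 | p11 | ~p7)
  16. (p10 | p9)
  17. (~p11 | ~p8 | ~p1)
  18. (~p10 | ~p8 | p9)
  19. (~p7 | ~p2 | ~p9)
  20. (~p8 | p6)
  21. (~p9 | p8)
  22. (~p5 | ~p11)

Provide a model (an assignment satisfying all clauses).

p3 occurs only negated in the remaining clauses — set p3 = False.
Pure literal: p4 appears only positively; assign p4 = True.
Set p1 = True and propagate.
  then p8 is forced to True.
  then p7 is forced to False.
  then p11 is forced to False.
  then p5 is forced to True.
  then p2 is forced to True.
  then p6 is forced to True.
  then p10 is forced to False.
  then p9 is forced to True.
Every clause has at least one true literal under this assignment.

p1 = True, p2 = True, p3 = False, p4 = True, p5 = True, p6 = True, p7 = False, p8 = True, p9 = True, p10 = False, p11 = False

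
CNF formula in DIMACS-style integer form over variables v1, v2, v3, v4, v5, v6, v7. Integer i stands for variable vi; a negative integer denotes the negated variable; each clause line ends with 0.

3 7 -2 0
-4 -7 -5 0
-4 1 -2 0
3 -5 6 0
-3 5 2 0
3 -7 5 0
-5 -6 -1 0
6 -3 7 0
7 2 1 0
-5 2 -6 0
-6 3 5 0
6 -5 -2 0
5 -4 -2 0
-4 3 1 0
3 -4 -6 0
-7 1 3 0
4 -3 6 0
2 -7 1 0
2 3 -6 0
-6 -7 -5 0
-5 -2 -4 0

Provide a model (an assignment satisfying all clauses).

Branch on v1: take v1 = False.
For the remaining variables, v2 = True, v3 = True, v4 = False, v5 = False, v6 = True, v7 = False works.
Every clause has at least one true literal under this assignment.

v1=0  v2=1  v3=1  v4=0  v5=0  v6=1  v7=0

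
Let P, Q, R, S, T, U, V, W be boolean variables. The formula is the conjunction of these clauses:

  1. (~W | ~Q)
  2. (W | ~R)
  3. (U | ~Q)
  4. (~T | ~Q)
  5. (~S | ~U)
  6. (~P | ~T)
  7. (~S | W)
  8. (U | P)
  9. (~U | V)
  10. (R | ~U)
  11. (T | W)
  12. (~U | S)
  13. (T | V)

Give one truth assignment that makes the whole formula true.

Q occurs only negated in the remaining clauses — set Q = False.
Pure literal: V appears only positively; assign V = True.
Try P = True.
  then T is forced to False.
  then W is forced to True.
For the remaining variables, R = False, S = False, U = False works.

P=1, Q=0, R=0, S=0, T=0, U=0, V=1, W=1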